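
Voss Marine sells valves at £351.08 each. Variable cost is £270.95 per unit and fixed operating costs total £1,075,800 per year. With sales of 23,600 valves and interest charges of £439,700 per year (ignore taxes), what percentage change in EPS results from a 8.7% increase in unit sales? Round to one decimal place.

+43.8%

Contribution at this volume is 23,600 × £80.13 = £1,891,068.00.
Operating income = contribution − fixed costs = £1,891,068.00 − £1,075,800 = £815,268.00.
Interest = £439,700.00, so EBIT − I = £375,568.00.
DCL = total CM / (EBIT − I) = £1,891,068.00 / £375,568.00 = 5.0352.
%ΔEPS = DCL × %ΔSales = 5.0352 × +8.7% = +43.8%.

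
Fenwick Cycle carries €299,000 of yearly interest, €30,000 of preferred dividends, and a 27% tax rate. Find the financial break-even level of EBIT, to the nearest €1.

Preferred dividends are paid after tax, so their pre-tax equivalent is €30,000 ÷ (1 − 0.27) = €41,095.89.
Financial break-even EBIT = interest + D_p ÷ (1 − t) = €299,000 + €41,095.89 = €340,095.89.

€340,096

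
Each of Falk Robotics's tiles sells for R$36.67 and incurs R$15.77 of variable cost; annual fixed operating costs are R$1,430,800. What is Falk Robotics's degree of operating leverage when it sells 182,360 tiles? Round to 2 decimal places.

Total contribution margin = 182,360 × R$20.90 = R$3,811,324.00.
Subtracting fixed costs: EBIT = R$3,811,324.00 − R$1,430,800 = R$2,380,524.00.
DOL = contribution ÷ EBIT = R$3,811,324.00 ÷ R$2,380,524.00 = 1.6010.

1.60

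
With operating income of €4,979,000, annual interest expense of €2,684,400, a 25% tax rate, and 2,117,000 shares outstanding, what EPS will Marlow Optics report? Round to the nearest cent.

€0.81

Interest = €2,684,400.00, so EBT = €4,979,000 − €2,684,400.00 = €2,294,600.00.
Net income = €2,294,600.00 × (1 − 0.25) = €1,720,950.00.
Per share: €1,720,950.00 / 2,117,000 shares = €0.81.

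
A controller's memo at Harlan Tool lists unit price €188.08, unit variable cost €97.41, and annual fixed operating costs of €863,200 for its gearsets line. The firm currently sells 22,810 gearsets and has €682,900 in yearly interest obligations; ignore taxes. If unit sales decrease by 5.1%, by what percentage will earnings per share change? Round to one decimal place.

Total contribution margin = 22,810 × €90.67 = €2,068,182.70.
Subtracting fixed costs: EBIT = €2,068,182.70 − €863,200 = €1,204,982.70.
After interest of €682,900.00, pre-tax earnings = €522,082.70.
Degree of combined leverage = contribution ÷ (EBIT − I) = €2,068,182.70 ÷ €522,082.70 = 3.9614.
%ΔEPS = DCL × %ΔSales = 3.9614 × -5.1% = -20.2%.

-20.2%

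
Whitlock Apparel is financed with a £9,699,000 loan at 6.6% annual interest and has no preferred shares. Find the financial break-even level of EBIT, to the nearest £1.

Annual interest = 6.6% × £9,699,000 = £640,134.00.
With no preferred dividends, EPS = 0 when EBIT exactly covers interest, so the financial break-even EBIT is £640,134.00.

£640,134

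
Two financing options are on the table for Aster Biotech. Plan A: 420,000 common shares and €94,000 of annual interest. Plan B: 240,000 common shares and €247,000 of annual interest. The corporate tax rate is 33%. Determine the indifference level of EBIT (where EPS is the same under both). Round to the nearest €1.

€451,000

Set EPS_A = EPS_B: (EBIT − €94,000)(1 − 0.33) ÷ 420,000 = (EBIT − €247,000)(1 − 0.33) ÷ 240,000.
Cancelling (1 − t) and cross-multiplying: 240,000·(EBIT − 94,000) = 420,000·(EBIT − 247,000).
EBIT × (420,000 − 240,000) = 247,000 × 420,000 − 94,000 × 240,000 = 81,180,000,000, so EBIT = 81,180,000,000 ÷ 180,000 = 451,000.00.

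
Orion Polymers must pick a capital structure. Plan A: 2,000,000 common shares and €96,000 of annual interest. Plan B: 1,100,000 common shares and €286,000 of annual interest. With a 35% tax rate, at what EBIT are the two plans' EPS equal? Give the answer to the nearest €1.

Set EPS_A = EPS_B: (EBIT − €96,000)(1 − 0.35) ÷ 2,000,000 = (EBIT − €286,000)(1 − 0.35) ÷ 1,100,000.
The (1 − t) factor cancels: (EBIT − 96,000) × 1,100,000 = (EBIT − 286,000) × 2,000,000.
Solving, EBIT = (286,000·2,000,000 − 96,000·1,100,000) / (2,000,000 − 1,100,000) = 466,400,000,000 / 900,000 = 518,222.22.

€518,222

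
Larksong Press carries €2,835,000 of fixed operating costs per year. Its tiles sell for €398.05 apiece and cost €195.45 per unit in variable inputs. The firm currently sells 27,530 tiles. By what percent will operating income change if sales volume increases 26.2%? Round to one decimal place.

+53.3%

Total contribution margin = 27,530 × €202.60 = €5,577,578.00.
Operating income = contribution − fixed costs = €5,577,578.00 − €2,835,000 = €2,742,578.00.
Degree of operating leverage = €5,577,578.00 / €2,742,578.00 = 2.0337.
%ΔEBIT = DOL × %ΔSales = 2.0337 × +26.2% = +53.3%.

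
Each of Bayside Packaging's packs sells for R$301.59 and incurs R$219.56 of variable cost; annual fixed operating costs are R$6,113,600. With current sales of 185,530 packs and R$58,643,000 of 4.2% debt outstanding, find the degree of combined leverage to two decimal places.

2.29

At 185,530 units, contribution = 185,530 × R$82.03 = R$15,219,025.90.
Operating income = contribution − fixed costs = R$15,219,025.90 − R$6,113,600 = R$9,105,425.90. Interest = R$2,463,006.00.
DOL = R$15,219,025.90 ÷ R$9,105,425.90 = 1.6714; DFL = R$9,105,425.90 ÷ R$6,642,419.90 = 1.3708.
DCL = DOL × DFL = 1.6714 × 1.3708 = 2.2912.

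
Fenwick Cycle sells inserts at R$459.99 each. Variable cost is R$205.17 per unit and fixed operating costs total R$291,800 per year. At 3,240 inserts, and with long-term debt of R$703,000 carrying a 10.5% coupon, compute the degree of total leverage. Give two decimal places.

1.79

Contribution at this volume is 3,240 × R$254.82 = R$825,616.80.
Subtracting fixed costs: EBIT = R$825,616.80 − R$291,800 = R$533,816.80. Interest = R$73,815.00.
DOL = R$825,616.80 ÷ R$533,816.80 = 1.5466; DFL = R$533,816.80 ÷ R$460,001.80 = 1.1605.
Combined leverage = 1.5466 × 1.1605 = 1.7948.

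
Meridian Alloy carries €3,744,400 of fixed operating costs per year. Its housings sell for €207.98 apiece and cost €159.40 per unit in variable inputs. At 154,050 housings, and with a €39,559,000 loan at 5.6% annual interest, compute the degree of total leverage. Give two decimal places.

Total contribution margin = 154,050 × €48.58 = €7,483,749.00.
Operating income = contribution − fixed costs = €7,483,749.00 − €3,744,400 = €3,739,349.00. Interest = €2,215,304.00.
DOL = €7,483,749.00 ÷ €3,739,349.00 = 2.0014; DFL = €3,739,349.00 ÷ €1,524,045.00 = 2.4536.
DCL = DOL × DFL = 2.0014 × 2.4536 = 4.9106.

4.91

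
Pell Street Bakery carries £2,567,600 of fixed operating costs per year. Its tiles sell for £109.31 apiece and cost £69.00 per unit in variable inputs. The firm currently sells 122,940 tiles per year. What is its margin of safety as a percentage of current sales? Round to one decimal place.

Each unit contributes £109.31 − £69.00 = £40.31. Break-even units = £2,567,600 ÷ £40.31 = 63,696.35; break-even revenue = 63,696.35 × £109.31 = £6,962,648.38.
Actual sales revenue = 122,940 × £109.31 = £13,438,571.40.
Margin of safety = (£13,438,571.40 − £6,962,648.38) ÷ £13,438,571.40 = 48.2%.

48.2%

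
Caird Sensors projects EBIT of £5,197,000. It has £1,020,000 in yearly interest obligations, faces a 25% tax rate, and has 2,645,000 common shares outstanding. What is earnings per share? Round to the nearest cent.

Pre-tax income = £5,197,000 − £1,020,000.00 = £4,177,000.00.
After tax at 25%: net income = £4,177,000.00 × 0.75 = £3,132,750.00.
Per share: £3,132,750.00 / 2,645,000 shares = £1.18.

£1.18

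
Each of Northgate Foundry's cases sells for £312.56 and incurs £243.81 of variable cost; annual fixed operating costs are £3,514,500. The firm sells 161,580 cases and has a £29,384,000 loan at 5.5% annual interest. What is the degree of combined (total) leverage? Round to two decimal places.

1.86

Total contribution margin = 161,580 × £68.75 = £11,108,625.00.
Operating income = contribution − fixed costs = £11,108,625.00 − £3,514,500 = £7,594,125.00. Interest = £1,616,120.00.
DOL = £11,108,625.00 ÷ £7,594,125.00 = 1.4628; DFL = £7,594,125.00 ÷ £5,978,005.00 = 1.2703.
Combined leverage = 1.4628 × 1.2703 = 1.8582.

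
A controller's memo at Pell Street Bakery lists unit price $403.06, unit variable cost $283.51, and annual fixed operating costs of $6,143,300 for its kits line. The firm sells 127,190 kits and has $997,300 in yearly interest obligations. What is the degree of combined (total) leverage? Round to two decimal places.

1.89

Contribution at this volume is 127,190 × $119.55 = $15,205,564.50.
Subtracting fixed costs: EBIT = $15,205,564.50 − $6,143,300 = $9,062,264.50. Interest = $997,300.00.
DOL = $15,205,564.50 ÷ $9,062,264.50 = 1.6779; DFL = $9,062,264.50 ÷ $8,064,964.50 = 1.1237.
DCL = DOL × DFL = 1.6779 × 1.1237 = 1.8855.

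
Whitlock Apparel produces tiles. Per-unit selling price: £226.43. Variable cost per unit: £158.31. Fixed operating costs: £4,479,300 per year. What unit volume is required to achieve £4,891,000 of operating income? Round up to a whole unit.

137,556 tiles

Contribution margin per unit = £226.43 − £158.31 = £68.12.
Units = (FC + target) / CM = (£4,479,300 + £4,891,000) / £68.12 = 137,555.78, so 137,556 tiles.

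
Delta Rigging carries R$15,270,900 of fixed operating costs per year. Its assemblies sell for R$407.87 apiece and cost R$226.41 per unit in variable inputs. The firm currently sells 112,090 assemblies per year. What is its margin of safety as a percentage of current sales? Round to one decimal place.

24.9%

Unit CM = price − variable cost = R$407.87 − R$226.41 = R$181.46. Break-even units = R$15,270,900 ÷ R$181.46 = 84,155.74; break-even revenue = 84,155.74 × R$407.87 = R$34,324,600.37.
Actual sales revenue = 112,090 × R$407.87 = R$45,718,148.30.
Margin of safety = (R$45,718,148.30 − R$34,324,600.37) ÷ R$45,718,148.30 = 24.9%.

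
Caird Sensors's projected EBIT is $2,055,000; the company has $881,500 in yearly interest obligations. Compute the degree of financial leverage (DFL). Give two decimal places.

1.75

Interest = $881,500.00.
Degree of financial leverage = EBIT / (EBIT − interest) = $2,055,000 / $1,173,500.00 = 1.7512.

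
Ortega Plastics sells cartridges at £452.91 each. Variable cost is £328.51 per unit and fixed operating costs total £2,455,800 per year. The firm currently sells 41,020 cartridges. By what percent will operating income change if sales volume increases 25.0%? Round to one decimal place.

+48.2%

Total contribution margin = 41,020 × £124.40 = £5,102,888.00.
Operating income = contribution − fixed costs = £5,102,888.00 − £2,455,800 = £2,647,088.00.
DOL = contribution ÷ EBIT = £5,102,888.00 ÷ £2,647,088.00 = 1.9277.
%ΔEBIT = DOL × %ΔSales = 1.9277 × +25.0% = +48.2%.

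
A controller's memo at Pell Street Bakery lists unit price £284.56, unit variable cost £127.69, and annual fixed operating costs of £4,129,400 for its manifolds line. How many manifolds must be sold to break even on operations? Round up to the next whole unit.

26,324 manifolds

Contribution margin per unit = £284.56 − £127.69 = £156.87.
Break-even Q = £4,129,400 / £156.87 = 26,323.71 → 26,324 manifolds.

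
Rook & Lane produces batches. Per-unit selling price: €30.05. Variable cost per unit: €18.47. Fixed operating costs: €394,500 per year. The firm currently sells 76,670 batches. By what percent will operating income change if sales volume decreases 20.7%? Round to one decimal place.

Total contribution margin = 76,670 × €11.58 = €887,838.60.
Subtracting fixed costs: EBIT = €887,838.60 − €394,500 = €493,338.60.
Degree of operating leverage = €887,838.60 / €493,338.60 = 1.7997.
%ΔEBIT = DOL × %ΔSales = 1.7997 × -20.7% = -37.3%.

-37.3%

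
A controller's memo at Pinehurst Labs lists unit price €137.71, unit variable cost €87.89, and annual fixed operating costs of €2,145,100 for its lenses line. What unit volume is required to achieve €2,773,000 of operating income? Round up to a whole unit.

Each unit contributes €137.71 − €87.89 = €49.82.
Need Q such that Q × €49.82 − €2,145,100 = €2,773,000, i.e. Q = €4,918,100 / €49.82 = 98,717.38 → 98,718.

98,718 lenses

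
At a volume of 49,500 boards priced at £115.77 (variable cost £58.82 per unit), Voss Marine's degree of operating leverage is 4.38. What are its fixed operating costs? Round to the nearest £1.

£2,175,412

At 49,500 units, contribution = 49,500 × £56.95 = £2,819,025.00.
Since DOL = CM ÷ EBIT, EBIT = £2,819,025.00 ÷ 4.38 = £643,613.01.
Fixed costs = CM − EBIT = £2,819,025.00 − £643,613.01 = £2,175,412.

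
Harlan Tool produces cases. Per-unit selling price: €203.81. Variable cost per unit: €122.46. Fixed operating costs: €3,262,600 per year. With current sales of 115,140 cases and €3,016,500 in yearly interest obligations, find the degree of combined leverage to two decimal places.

Contribution at this volume is 115,140 × €81.35 = €9,366,639.00.
Operating income = contribution − fixed costs = €9,366,639.00 − €3,262,600 = €6,104,039.00. Interest = €3,016,500.00, so EBIT − I = €3,087,539.00.
DCL = contribution ÷ (EBIT − I) = €9,366,639.00 ÷ €3,087,539.00 = 3.0337.

3.03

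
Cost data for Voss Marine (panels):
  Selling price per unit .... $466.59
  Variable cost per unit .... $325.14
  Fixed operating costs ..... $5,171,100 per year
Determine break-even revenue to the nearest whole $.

$17,057,501

Contribution margin per unit = $466.59 − $325.14 = $141.45, a CM ratio of $141.45 ÷ $466.59 = 0.3032.
Break-even sales = FC ÷ CM ratio = $5,171,100 × $466.59 / $141.45 = $17,057,501.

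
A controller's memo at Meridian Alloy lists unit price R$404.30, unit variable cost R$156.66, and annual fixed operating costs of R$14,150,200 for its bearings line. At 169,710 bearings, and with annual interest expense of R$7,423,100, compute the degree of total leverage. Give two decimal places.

2.05

Total contribution margin = 169,710 × R$247.64 = R$42,026,984.40.
Subtracting fixed costs: EBIT = R$42,026,984.40 − R$14,150,200 = R$27,876,784.40. Interest = R$7,423,100.00.
DOL = R$42,026,984.40 ÷ R$27,876,784.40 = 1.5076; DFL = R$27,876,784.40 ÷ R$20,453,684.40 = 1.3629.
Combined leverage = 1.5076 × 1.3629 = 2.0547.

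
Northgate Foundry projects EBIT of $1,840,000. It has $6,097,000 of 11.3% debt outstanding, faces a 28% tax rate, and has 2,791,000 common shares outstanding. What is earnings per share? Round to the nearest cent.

$0.30

Pre-tax income = $1,840,000 − $688,961.00 = $1,151,039.00.
Net income = $1,151,039.00 × (1 − 0.28) = $828,748.08.
EPS = $828,748.08 ÷ 2,791,000 = $0.30.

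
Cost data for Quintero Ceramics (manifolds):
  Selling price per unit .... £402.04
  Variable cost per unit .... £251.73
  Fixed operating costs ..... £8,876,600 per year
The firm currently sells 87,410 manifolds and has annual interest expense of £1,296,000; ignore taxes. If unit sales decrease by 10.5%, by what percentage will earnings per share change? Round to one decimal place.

Total contribution margin = 87,410 × £150.31 = £13,138,597.10.
EBIT = £13,138,597.10 − £8,876,600 = £4,261,997.10.
Interest = £1,296,000.00, so EBIT − I = £2,965,997.10.
Degree of combined leverage = contribution ÷ (EBIT − I) = £13,138,597.10 ÷ £2,965,997.10 = 4.4297.
EPS therefore changes by 4.4297 × (-10.5%) = -46.5%.

-46.5%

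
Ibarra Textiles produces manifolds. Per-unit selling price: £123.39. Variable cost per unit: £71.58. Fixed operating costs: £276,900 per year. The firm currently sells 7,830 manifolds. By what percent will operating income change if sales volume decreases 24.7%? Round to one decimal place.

-77.8%

Total contribution margin = 7,830 × £51.81 = £405,672.30.
Subtracting fixed costs: EBIT = £405,672.30 − £276,900 = £128,772.30.
Degree of operating leverage = £405,672.30 / £128,772.30 = 3.1503.
%ΔEBIT = DOL × %ΔSales = 3.1503 × -24.7% = -77.8%.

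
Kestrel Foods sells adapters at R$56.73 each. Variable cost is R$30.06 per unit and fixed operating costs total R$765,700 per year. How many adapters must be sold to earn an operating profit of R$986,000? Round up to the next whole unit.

Unit CM = price − variable cost = R$56.73 − R$30.06 = R$26.67.
Units = (FC + target) / CM = (R$765,700 + R$986,000) / R$26.67 = 65,680.54, so 65,681 adapters.

65,681 adapters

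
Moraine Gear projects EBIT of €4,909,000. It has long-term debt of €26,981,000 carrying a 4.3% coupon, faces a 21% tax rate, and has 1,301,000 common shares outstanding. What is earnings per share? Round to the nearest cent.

Interest = €1,160,183.00, so EBT = €4,909,000 − €1,160,183.00 = €3,748,817.00.
Net income = €3,748,817.00 × (1 − 0.21) = €2,961,565.43.
Per share: €2,961,565.43 / 1,301,000 shares = €2.28.

€2.28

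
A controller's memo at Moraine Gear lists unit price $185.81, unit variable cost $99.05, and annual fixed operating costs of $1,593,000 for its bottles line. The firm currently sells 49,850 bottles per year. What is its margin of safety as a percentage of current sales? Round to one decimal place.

Unit CM = price − variable cost = $185.81 − $99.05 = $86.76. Break-even units = $1,593,000 ÷ $86.76 = 18,361.00; break-even revenue = 18,361.00 × $185.81 = $3,411,656.64.
Actual sales revenue = 49,850 × $185.81 = $9,262,628.50.
Margin of safety = ($9,262,628.50 − $3,411,656.64) ÷ $9,262,628.50 = 63.2%.

63.2%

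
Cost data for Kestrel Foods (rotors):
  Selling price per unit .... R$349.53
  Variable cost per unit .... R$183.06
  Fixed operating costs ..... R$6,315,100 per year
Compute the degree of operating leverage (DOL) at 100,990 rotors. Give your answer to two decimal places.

Contribution at this volume is 100,990 × R$166.47 = R$16,811,805.30.
Operating income = contribution − fixed costs = R$16,811,805.30 − R$6,315,100 = R$10,496,705.30.
So DOL = total CM / EBIT = R$16,811,805.30 / R$10,496,705.30 = 1.6016.

1.60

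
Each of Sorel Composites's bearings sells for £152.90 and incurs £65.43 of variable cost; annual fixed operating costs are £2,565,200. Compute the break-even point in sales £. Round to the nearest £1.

CM per unit = £152.90 − £65.43 = £87.47; CM ratio = £87.47 / £152.90 = 0.5721.
Break-even revenue = fixed costs × price ÷ CM = £2,565,200 × £152.90 ÷ £87.47 = £4,484,041.

£4,484,041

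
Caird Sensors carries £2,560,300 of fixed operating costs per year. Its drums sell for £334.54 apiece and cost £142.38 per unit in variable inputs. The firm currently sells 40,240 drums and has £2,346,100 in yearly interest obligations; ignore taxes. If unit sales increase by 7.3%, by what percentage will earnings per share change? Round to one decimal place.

Total contribution margin = 40,240 × £192.16 = £7,732,518.40.
EBIT = £7,732,518.40 − £2,560,300 = £5,172,218.40.
After interest of £2,346,100.00, pre-tax earnings = £2,826,118.40.
Degree of combined leverage = contribution ÷ (EBIT − I) = £7,732,518.40 ÷ £2,826,118.40 = 2.7361.
%ΔEPS = DCL × %ΔSales = 2.7361 × +7.3% = +20.0%.

+20.0%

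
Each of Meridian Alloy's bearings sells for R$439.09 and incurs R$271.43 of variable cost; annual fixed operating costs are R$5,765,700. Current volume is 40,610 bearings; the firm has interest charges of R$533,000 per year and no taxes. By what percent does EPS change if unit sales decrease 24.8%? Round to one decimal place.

-331.1%

At 40,610 units, contribution = 40,610 × R$167.66 = R$6,808,672.60.
EBIT = R$6,808,672.60 − R$5,765,700 = R$1,042,972.60.
Interest = R$533,000.00, so EBIT − I = R$509,972.60.
Degree of combined leverage = contribution ÷ (EBIT − I) = R$6,808,672.60 ÷ R$509,972.60 = 13.3511.
EPS therefore changes by 13.3511 × (-24.8%) = -331.1%.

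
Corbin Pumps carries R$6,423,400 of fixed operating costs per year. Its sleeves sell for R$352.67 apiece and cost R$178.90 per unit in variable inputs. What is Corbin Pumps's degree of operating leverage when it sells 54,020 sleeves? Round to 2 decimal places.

Total contribution margin = 54,020 × R$173.77 = R$9,387,055.40.
Subtracting fixed costs: EBIT = R$9,387,055.40 − R$6,423,400 = R$2,963,655.40.
DOL = contribution ÷ EBIT = R$9,387,055.40 ÷ R$2,963,655.40 = 3.1674.

3.17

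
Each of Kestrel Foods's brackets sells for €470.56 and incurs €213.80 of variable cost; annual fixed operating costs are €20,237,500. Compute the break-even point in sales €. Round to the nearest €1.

€37,088,947

CM per unit = €470.56 − €213.80 = €256.76; CM ratio = €256.76 / €470.56 = 0.5456.
Break-even revenue = fixed costs × price ÷ CM = €20,237,500 × €470.56 ÷ €256.76 = €37,088,947.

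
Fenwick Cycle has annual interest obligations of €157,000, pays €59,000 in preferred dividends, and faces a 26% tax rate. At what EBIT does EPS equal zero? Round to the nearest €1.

Preferred dividends are paid after tax, so their pre-tax equivalent is €59,000 ÷ (1 − 0.26) = €79,729.73.
EPS = 0 when EBIT covers interest plus the pre-tax preferred burden: €157,000 + €79,729.73 = €236,729.73.

€236,730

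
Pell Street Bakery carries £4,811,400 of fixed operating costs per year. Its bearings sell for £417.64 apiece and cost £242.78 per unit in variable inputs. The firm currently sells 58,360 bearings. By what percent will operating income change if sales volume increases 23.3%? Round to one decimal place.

Contribution at this volume is 58,360 × £174.86 = £10,204,829.60.
Operating income = contribution − fixed costs = £10,204,829.60 − £4,811,400 = £5,393,429.60.
DOL = contribution ÷ EBIT = £10,204,829.60 ÷ £5,393,429.60 = 1.8921.
%ΔEBIT = DOL × %ΔSales = 1.8921 × +23.3% = +44.1%.

+44.1%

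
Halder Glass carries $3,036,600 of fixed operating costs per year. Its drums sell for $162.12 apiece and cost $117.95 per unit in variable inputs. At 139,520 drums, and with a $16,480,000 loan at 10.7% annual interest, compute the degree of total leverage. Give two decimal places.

Total contribution margin = 139,520 × $44.17 = $6,162,598.40.
Operating income = contribution − fixed costs = $6,162,598.40 − $3,036,600 = $3,125,998.40. Interest = $1,763,360.00, so EBIT − I = $1,362,638.40.
DCL = contribution ÷ (EBIT − I) = $6,162,598.40 ÷ $1,362,638.40 = 4.5225.

4.52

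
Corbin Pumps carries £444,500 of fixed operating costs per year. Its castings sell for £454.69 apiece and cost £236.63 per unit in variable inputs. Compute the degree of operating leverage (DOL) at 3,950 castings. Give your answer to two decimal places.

Contribution at this volume is 3,950 × £218.06 = £861,337.00.
Operating income = contribution − fixed costs = £861,337.00 − £444,500 = £416,837.00.
So DOL = total CM / EBIT = £861,337.00 / £416,837.00 = 2.0664.

2.07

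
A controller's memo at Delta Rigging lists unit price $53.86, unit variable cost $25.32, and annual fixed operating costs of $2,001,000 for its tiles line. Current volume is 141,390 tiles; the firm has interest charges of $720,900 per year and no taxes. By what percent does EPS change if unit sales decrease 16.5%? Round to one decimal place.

At 141,390 units, contribution = 141,390 × $28.54 = $4,035,270.60.
EBIT = $4,035,270.60 − $2,001,000 = $2,034,270.60.
After interest of $720,900.00, pre-tax earnings = $1,313,370.60.
Degree of combined leverage = contribution ÷ (EBIT − I) = $4,035,270.60 ÷ $1,313,370.60 = 3.0725.
%ΔEPS = DCL × %ΔSales = 3.0725 × -16.5% = -50.7%.

-50.7%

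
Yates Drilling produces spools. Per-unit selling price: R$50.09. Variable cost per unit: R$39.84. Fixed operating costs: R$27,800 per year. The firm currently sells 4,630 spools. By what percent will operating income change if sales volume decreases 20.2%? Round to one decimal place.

-48.8%

Total contribution margin = 4,630 × R$10.25 = R$47,457.50.
EBIT = R$47,457.50 − R$27,800 = R$19,657.50.
Degree of operating leverage = R$47,457.50 / R$19,657.50 = 2.4142.
%ΔEBIT = DOL × %ΔSales = 2.4142 × -20.2% = -48.8%.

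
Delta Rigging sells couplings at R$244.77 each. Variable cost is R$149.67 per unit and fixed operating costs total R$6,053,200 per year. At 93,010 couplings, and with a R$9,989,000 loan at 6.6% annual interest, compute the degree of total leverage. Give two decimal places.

Total contribution margin = 93,010 × R$95.10 = R$8,845,251.00.
EBIT = R$8,845,251.00 − R$6,053,200 = R$2,792,051.00. Interest = R$659,274.00, so EBIT − I = R$2,132,777.00.
Degree of total leverage = total CM / (EBIT − interest) = R$8,845,251.00 / R$2,132,777.00 = 4.1473.

4.15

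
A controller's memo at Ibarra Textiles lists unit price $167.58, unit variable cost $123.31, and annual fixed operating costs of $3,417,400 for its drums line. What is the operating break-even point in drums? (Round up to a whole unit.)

Each unit contributes $167.58 − $123.31 = $44.27.
Break-even volume = fixed costs ÷ CM per unit = $3,417,400 ÷ $44.27 = 77,194.49, so 77,195 drums.

77,195 drums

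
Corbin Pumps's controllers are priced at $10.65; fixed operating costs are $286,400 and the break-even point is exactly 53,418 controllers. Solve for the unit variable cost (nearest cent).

At break-even, FC = Q × (P − VC), so P − VC = $286,400 ÷ 53,418 = $5.3615.
Hence VC = price − CM = $10.65 − $5.3615 = $5.29.

$5.29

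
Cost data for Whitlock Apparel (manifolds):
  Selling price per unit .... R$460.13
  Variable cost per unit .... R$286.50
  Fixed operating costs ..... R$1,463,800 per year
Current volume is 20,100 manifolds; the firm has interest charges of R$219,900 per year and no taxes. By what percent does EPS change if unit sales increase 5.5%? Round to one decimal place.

At 20,100 units, contribution = 20,100 × R$173.63 = R$3,489,963.00.
EBIT = R$3,489,963.00 − R$1,463,800 = R$2,026,163.00.
After interest of R$219,900.00, pre-tax earnings = R$1,806,263.00.
Degree of combined leverage = contribution ÷ (EBIT − I) = R$3,489,963.00 ÷ R$1,806,263.00 = 1.9321.
%ΔEPS = DCL × %ΔSales = 1.9321 × +5.5% = +10.6%.

+10.6%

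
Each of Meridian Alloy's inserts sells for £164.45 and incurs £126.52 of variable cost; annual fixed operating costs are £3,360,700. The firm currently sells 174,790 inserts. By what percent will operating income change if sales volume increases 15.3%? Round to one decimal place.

Contribution at this volume is 174,790 × £37.93 = £6,629,784.70.
Subtracting fixed costs: EBIT = £6,629,784.70 − £3,360,700 = £3,269,084.70.
Degree of operating leverage = £6,629,784.70 / £3,269,084.70 = 2.0280.
Operating income changes by 2.0280 × +15.3% = +31.0%.

+31.0%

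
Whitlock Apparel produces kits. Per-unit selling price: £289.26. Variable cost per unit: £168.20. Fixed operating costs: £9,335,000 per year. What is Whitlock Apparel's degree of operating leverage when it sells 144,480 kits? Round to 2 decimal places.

Contribution at this volume is 144,480 × £121.06 = £17,490,748.80.
Operating income = contribution − fixed costs = £17,490,748.80 − £9,335,000 = £8,155,748.80.
So DOL = total CM / EBIT = £17,490,748.80 / £8,155,748.80 = 2.1446.

2.14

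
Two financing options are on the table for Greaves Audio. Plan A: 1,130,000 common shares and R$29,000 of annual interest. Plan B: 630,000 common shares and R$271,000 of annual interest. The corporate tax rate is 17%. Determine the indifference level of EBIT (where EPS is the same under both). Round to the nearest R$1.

At indifference, (EBIT − 29,000)(1 − t)/1,130,000 = (EBIT − 271,000)(1 − t)/630,000.
The (1 − t) factor cancels: (EBIT − 29,000) × 630,000 = (EBIT − 271,000) × 1,130,000.
Solving, EBIT = (271,000·1,130,000 − 29,000·630,000) / (1,130,000 − 630,000) = 287,960,000,000 / 500,000 = 575,920.00.

R$575,920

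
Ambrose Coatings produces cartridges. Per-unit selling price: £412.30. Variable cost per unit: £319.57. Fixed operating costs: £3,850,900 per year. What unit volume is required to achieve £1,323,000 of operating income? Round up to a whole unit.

Each unit contributes £412.30 − £319.57 = £92.73.
Need Q such that Q × £92.73 − £3,850,900 = £1,323,000, i.e. Q = £5,173,900 / £92.73 = 55,795.32 → 55,796.

55,796 cartridges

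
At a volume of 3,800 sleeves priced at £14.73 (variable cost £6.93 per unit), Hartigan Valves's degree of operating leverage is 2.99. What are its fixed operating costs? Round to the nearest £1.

£19,727

At 3,800 units, contribution = 3,800 × £7.80 = £29,640.00.
Since DOL = CM ÷ EBIT, EBIT = £29,640.00 ÷ 2.99 = £9,913.04.
Fixed costs = CM − EBIT = £29,640.00 − £9,913.04 = £19,727.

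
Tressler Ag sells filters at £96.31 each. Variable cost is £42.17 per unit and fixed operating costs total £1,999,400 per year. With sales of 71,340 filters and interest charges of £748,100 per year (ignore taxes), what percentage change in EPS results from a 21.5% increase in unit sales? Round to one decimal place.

+74.5%

At 71,340 units, contribution = 71,340 × £54.14 = £3,862,347.60.
EBIT = £3,862,347.60 − £1,999,400 = £1,862,947.60.
After interest of £748,100.00, pre-tax earnings = £1,114,847.60.
Degree of combined leverage = contribution ÷ (EBIT − I) = £3,862,347.60 ÷ £1,114,847.60 = 3.4645.
EPS therefore changes by 3.4645 × (+21.5%) = +74.5%.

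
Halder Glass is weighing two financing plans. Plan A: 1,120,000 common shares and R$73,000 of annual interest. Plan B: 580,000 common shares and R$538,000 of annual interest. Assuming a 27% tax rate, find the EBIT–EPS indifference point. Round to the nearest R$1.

At indifference, (EBIT − 73,000)(1 − t)/1,120,000 = (EBIT − 538,000)(1 − t)/580,000.
The (1 − t) factor cancels: (EBIT − 73,000) × 580,000 = (EBIT − 538,000) × 1,120,000.
Solving, EBIT = (538,000·1,120,000 − 73,000·580,000) / (1,120,000 − 580,000) = 560,220,000,000 / 540,000 = 1,037,444.44.

R$1,037,444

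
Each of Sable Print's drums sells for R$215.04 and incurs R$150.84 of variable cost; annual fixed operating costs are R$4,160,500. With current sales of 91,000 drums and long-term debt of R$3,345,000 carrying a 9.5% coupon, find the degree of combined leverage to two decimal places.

4.28

Contribution at this volume is 91,000 × R$64.20 = R$5,842,200.00.
Operating income = contribution − fixed costs = R$5,842,200.00 − R$4,160,500 = R$1,681,700.00. Interest = R$317,775.00, so EBIT − I = R$1,363,925.00.
Degree of total leverage = total CM / (EBIT − interest) = R$5,842,200.00 / R$1,363,925.00 = 4.2834.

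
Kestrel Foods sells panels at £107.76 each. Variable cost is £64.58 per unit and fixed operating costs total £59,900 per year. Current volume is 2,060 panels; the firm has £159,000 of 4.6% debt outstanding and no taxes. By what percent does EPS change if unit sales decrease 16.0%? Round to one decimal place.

-65.5%

Contribution at this volume is 2,060 × £43.18 = £88,950.80.
Operating income = contribution − fixed costs = £88,950.80 − £59,900 = £29,050.80.
Interest = £7,314.00, so EBIT − I = £21,736.80.
DCL = total CM / (EBIT − I) = £88,950.80 / £21,736.80 = 4.0922.
%ΔEPS = DCL × %ΔSales = 4.0922 × -16.0% = -65.5%.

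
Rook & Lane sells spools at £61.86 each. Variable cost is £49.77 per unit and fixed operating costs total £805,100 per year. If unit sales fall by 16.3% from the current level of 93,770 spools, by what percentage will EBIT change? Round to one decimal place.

-56.2%

Total contribution margin = 93,770 × £12.09 = £1,133,679.30.
Operating income = contribution − fixed costs = £1,133,679.30 − £805,100 = £328,579.30.
Degree of operating leverage = £1,133,679.30 / £328,579.30 = 3.4502.
Operating income changes by 3.4502 × -16.3% = -56.2%.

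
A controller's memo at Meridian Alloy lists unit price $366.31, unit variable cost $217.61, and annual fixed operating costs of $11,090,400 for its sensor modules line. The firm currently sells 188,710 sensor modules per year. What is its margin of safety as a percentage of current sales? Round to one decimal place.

60.5%

Each unit contributes $366.31 − $217.61 = $148.70. Break-even units = $11,090,400 ÷ $148.70 = 74,582.38; break-even revenue = 74,582.38 × $366.31 = $27,320,271.85.
Actual sales revenue = 188,710 × $366.31 = $69,126,360.10.
Margin of safety = ($69,126,360.10 − $27,320,271.85) ÷ $69,126,360.10 = 60.5%.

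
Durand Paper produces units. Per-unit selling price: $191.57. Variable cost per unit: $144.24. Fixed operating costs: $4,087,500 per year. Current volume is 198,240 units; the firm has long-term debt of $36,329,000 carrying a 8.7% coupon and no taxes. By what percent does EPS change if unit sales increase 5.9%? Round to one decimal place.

+25.9%

Total contribution margin = 198,240 × $47.33 = $9,382,699.20.
Subtracting fixed costs: EBIT = $9,382,699.20 − $4,087,500 = $5,295,199.20.
Interest = $3,160,623.00, so EBIT − I = $2,134,576.20.
Degree of combined leverage = contribution ÷ (EBIT − I) = $9,382,699.20 ÷ $2,134,576.20 = 4.3956.
%ΔEPS = DCL × %ΔSales = 4.3956 × +5.9% = +25.9%.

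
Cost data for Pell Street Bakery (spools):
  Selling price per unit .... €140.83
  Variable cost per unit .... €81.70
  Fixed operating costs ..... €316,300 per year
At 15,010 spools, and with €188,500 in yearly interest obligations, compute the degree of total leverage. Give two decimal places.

Total contribution margin = 15,010 × €59.13 = €887,541.30.
Subtracting fixed costs: EBIT = €887,541.30 − €316,300 = €571,241.30. Interest = €188,500.00, so EBIT − I = €382,741.30.
Degree of total leverage = total CM / (EBIT − interest) = €887,541.30 / €382,741.30 = 2.3189.

2.32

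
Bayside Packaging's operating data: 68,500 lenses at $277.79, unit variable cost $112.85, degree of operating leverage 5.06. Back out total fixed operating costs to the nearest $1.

$9,065,507

At 68,500 units, contribution = 68,500 × $164.94 = $11,298,390.00.
Since DOL = CM ÷ EBIT, EBIT = $11,298,390.00 ÷ 5.06 = $2,232,883.40.
Fixed costs = CM − EBIT = $11,298,390.00 − $2,232,883.40 = $9,065,507.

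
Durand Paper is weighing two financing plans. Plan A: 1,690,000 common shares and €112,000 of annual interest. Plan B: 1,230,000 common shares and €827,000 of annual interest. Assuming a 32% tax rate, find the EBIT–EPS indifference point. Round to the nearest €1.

At indifference, (EBIT − 112,000)(1 − t)/1,690,000 = (EBIT − 827,000)(1 − t)/1,230,000.
Cancelling (1 − t) and cross-multiplying: 1,230,000·(EBIT − 112,000) = 1,690,000·(EBIT − 827,000).
Solving, EBIT = (827,000·1,690,000 − 112,000·1,230,000) / (1,690,000 − 1,230,000) = 1,259,870,000,000 / 460,000 = 2,738,847.83.

€2,738,848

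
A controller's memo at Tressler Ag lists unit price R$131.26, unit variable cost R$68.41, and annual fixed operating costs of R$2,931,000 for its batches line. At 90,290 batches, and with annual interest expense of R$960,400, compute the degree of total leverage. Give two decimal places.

3.18

Total contribution margin = 90,290 × R$62.85 = R$5,674,726.50.
EBIT = R$5,674,726.50 − R$2,931,000 = R$2,743,726.50. Interest = R$960,400.00, so EBIT − I = R$1,783,326.50.
DCL = contribution ÷ (EBIT − I) = R$5,674,726.50 ÷ R$1,783,326.50 = 3.1821.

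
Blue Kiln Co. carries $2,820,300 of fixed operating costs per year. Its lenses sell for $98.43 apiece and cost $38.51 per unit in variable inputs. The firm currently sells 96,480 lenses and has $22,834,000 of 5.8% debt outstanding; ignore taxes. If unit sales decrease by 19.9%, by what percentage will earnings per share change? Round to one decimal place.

Contribution at this volume is 96,480 × $59.92 = $5,781,081.60.
EBIT = $5,781,081.60 − $2,820,300 = $2,960,781.60.
Interest = $1,324,372.00, so EBIT − I = $1,636,409.60.
Degree of combined leverage = contribution ÷ (EBIT − I) = $5,781,081.60 ÷ $1,636,409.60 = 3.5328.
%ΔEPS = DCL × %ΔSales = 3.5328 × -19.9% = -70.3%.

-70.3%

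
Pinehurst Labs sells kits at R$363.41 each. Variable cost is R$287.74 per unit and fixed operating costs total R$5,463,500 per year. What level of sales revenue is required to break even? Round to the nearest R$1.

Contribution margin per unit = R$363.41 − R$287.74 = R$75.67, a CM ratio of R$75.67 ÷ R$363.41 = 0.2082.
Break-even sales = FC ÷ CM ratio = R$5,463,500 × R$363.41 / R$75.67 = R$26,238,807.

R$26,238,807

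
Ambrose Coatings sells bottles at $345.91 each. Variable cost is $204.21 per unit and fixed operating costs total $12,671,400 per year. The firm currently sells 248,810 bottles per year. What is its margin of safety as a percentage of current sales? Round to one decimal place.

Each unit contributes $345.91 − $204.21 = $141.70. Break-even units = $12,671,400 ÷ $141.70 = 89,424.14; break-even revenue = 89,424.14 × $345.91 = $30,932,702.71.
Actual sales revenue = 248,810 × $345.91 = $86,065,867.10.
Margin of safety = ($86,065,867.10 − $30,932,702.71) ÷ $86,065,867.10 = 64.1%.

64.1%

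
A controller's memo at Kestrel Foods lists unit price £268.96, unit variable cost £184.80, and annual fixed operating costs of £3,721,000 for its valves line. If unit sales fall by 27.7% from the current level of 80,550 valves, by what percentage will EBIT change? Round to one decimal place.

-61.4%

Total contribution margin = 80,550 × £84.16 = £6,779,088.00.
EBIT = £6,779,088.00 − £3,721,000 = £3,058,088.00.
Degree of operating leverage = £6,779,088.00 / £3,058,088.00 = 2.2168.
%ΔEBIT = DOL × %ΔSales = 2.2168 × -27.7% = -61.4%.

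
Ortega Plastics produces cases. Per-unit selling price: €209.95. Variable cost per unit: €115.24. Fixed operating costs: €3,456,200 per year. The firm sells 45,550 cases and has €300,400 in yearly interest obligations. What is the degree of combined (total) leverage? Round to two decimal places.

7.74

Contribution at this volume is 45,550 × €94.71 = €4,314,040.50.
Subtracting fixed costs: EBIT = €4,314,040.50 − €3,456,200 = €857,840.50. Interest = €300,400.00, so EBIT − I = €557,440.50.
Degree of total leverage = total CM / (EBIT − interest) = €4,314,040.50 / €557,440.50 = 7.7390.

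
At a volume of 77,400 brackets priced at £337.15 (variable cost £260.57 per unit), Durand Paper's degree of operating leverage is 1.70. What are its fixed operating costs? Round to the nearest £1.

£2,440,650

Contribution at this volume is 77,400 × £76.58 = £5,927,292.00.
Since DOL = CM ÷ EBIT, EBIT = £5,927,292.00 ÷ 1.70 = £3,486,642.35.
And FC = contribution − EBIT = £5,927,292.00 − £3,486,642.35 = £2,440,650.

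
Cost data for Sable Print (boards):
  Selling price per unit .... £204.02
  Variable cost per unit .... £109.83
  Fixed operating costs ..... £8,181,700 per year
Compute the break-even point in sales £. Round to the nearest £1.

£17,721,950

CM per unit = £204.02 − £109.83 = £94.19; CM ratio = £94.19 / £204.02 = 0.4617.
Break-even sales = FC ÷ CM ratio = £8,181,700 × £204.02 / £94.19 = £17,721,950.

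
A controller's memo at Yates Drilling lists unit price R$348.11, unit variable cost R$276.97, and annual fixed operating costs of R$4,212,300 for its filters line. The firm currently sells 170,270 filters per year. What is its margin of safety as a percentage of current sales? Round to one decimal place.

65.2%

Unit CM = price − variable cost = R$348.11 − R$276.97 = R$71.14. Break-even units = R$4,212,300 ÷ R$71.14 = 59,211.41; break-even revenue = 59,211.41 × R$348.11 = R$20,612,085.37.
Current sales = 170,270 × R$348.11 = R$59,272,689.70.
Margin of safety = (R$59,272,689.70 − R$20,612,085.37) ÷ R$59,272,689.70 = 65.2%.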